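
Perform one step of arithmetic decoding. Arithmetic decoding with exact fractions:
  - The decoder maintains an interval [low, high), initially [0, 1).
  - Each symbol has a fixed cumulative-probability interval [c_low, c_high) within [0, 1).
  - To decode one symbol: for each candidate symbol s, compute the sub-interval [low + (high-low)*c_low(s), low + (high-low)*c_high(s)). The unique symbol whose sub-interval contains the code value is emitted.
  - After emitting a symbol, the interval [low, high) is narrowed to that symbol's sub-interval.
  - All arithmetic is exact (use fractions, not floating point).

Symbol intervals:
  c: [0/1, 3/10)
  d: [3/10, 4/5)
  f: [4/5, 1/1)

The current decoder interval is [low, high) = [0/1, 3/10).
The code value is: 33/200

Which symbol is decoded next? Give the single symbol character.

Answer: d

Derivation:
Interval width = high − low = 3/10 − 0/1 = 3/10
Scaled code = (code − low) / width = (33/200 − 0/1) / 3/10 = 11/20
  c: [0/1, 3/10) 
  d: [3/10, 4/5) ← scaled code falls here ✓
  f: [4/5, 1/1) 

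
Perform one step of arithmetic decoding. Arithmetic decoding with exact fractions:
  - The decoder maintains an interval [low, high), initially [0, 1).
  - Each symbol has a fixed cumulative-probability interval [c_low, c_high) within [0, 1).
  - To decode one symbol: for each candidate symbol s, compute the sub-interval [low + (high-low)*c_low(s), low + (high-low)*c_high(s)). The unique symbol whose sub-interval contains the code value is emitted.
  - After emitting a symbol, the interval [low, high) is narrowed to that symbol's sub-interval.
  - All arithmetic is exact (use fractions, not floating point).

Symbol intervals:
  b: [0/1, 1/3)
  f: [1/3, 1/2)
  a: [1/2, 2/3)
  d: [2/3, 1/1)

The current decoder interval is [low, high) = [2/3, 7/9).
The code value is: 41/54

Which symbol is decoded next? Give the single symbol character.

Answer: d

Derivation:
Interval width = high − low = 7/9 − 2/3 = 1/9
Scaled code = (code − low) / width = (41/54 − 2/3) / 1/9 = 5/6
  b: [0/1, 1/3) 
  f: [1/3, 1/2) 
  a: [1/2, 2/3) 
  d: [2/3, 1/1) ← scaled code falls here ✓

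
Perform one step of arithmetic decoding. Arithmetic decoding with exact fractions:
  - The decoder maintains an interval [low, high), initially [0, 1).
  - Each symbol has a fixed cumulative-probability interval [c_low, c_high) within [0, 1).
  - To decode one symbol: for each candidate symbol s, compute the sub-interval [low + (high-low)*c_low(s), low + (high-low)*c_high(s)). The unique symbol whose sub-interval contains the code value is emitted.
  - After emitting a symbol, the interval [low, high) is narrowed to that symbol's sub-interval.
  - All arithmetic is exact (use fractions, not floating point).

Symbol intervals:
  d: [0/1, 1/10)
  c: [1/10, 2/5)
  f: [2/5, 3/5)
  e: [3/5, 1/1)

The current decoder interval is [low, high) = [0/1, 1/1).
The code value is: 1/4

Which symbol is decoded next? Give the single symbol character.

Answer: c

Derivation:
Interval width = high − low = 1/1 − 0/1 = 1/1
Scaled code = (code − low) / width = (1/4 − 0/1) / 1/1 = 1/4
  d: [0/1, 1/10) 
  c: [1/10, 2/5) ← scaled code falls here ✓
  f: [2/5, 3/5) 
  e: [3/5, 1/1) 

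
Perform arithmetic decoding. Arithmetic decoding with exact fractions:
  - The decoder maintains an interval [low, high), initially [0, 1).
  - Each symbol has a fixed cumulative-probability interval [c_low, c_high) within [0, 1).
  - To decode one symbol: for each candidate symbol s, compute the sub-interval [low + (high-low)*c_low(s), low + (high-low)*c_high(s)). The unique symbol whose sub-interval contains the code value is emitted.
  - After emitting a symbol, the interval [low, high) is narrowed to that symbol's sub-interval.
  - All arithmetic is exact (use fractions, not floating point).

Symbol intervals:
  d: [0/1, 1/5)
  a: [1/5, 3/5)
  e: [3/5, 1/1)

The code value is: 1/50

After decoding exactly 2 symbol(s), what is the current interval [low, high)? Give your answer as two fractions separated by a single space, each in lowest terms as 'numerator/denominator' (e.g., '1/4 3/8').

Step 1: interval [0/1, 1/1), width = 1/1 - 0/1 = 1/1
  'd': [0/1 + 1/1*0/1, 0/1 + 1/1*1/5) = [0/1, 1/5) <- contains code 1/50
  'a': [0/1 + 1/1*1/5, 0/1 + 1/1*3/5) = [1/5, 3/5)
  'e': [0/1 + 1/1*3/5, 0/1 + 1/1*1/1) = [3/5, 1/1)
  emit 'd', narrow to [0/1, 1/5)
Step 2: interval [0/1, 1/5), width = 1/5 - 0/1 = 1/5
  'd': [0/1 + 1/5*0/1, 0/1 + 1/5*1/5) = [0/1, 1/25) <- contains code 1/50
  'a': [0/1 + 1/5*1/5, 0/1 + 1/5*3/5) = [1/25, 3/25)
  'e': [0/1 + 1/5*3/5, 0/1 + 1/5*1/1) = [3/25, 1/5)
  emit 'd', narrow to [0/1, 1/25)

Answer: 0/1 1/25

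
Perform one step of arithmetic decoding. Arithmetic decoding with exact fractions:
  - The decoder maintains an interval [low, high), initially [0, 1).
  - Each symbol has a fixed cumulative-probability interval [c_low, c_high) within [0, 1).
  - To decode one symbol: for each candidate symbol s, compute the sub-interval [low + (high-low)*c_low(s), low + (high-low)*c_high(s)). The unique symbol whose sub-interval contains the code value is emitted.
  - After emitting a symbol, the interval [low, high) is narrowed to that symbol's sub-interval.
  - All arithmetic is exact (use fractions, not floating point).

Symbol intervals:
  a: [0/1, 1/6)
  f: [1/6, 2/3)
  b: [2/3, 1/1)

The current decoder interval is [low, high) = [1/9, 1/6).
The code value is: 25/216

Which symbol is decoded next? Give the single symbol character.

Interval width = high − low = 1/6 − 1/9 = 1/18
Scaled code = (code − low) / width = (25/216 − 1/9) / 1/18 = 1/12
  a: [0/1, 1/6) ← scaled code falls here ✓
  f: [1/6, 2/3) 
  b: [2/3, 1/1) 

Answer: a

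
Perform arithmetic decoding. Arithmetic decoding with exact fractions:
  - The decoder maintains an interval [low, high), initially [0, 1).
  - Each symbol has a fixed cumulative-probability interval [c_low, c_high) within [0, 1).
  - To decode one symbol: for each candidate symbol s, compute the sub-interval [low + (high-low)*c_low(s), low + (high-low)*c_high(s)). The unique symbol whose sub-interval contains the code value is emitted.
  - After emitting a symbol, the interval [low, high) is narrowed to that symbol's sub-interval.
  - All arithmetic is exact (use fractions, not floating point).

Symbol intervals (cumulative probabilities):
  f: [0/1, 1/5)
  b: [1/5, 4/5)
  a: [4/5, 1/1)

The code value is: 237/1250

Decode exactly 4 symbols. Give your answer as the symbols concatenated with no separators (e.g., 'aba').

Step 1: interval [0/1, 1/1), width = 1/1 - 0/1 = 1/1
  'f': [0/1 + 1/1*0/1, 0/1 + 1/1*1/5) = [0/1, 1/5) <- contains code 237/1250
  'b': [0/1 + 1/1*1/5, 0/1 + 1/1*4/5) = [1/5, 4/5)
  'a': [0/1 + 1/1*4/5, 0/1 + 1/1*1/1) = [4/5, 1/1)
  emit 'f', narrow to [0/1, 1/5)
Step 2: interval [0/1, 1/5), width = 1/5 - 0/1 = 1/5
  'f': [0/1 + 1/5*0/1, 0/1 + 1/5*1/5) = [0/1, 1/25)
  'b': [0/1 + 1/5*1/5, 0/1 + 1/5*4/5) = [1/25, 4/25)
  'a': [0/1 + 1/5*4/5, 0/1 + 1/5*1/1) = [4/25, 1/5) <- contains code 237/1250
  emit 'a', narrow to [4/25, 1/5)
Step 3: interval [4/25, 1/5), width = 1/5 - 4/25 = 1/25
  'f': [4/25 + 1/25*0/1, 4/25 + 1/25*1/5) = [4/25, 21/125)
  'b': [4/25 + 1/25*1/5, 4/25 + 1/25*4/5) = [21/125, 24/125) <- contains code 237/1250
  'a': [4/25 + 1/25*4/5, 4/25 + 1/25*1/1) = [24/125, 1/5)
  emit 'b', narrow to [21/125, 24/125)
Step 4: interval [21/125, 24/125), width = 24/125 - 21/125 = 3/125
  'f': [21/125 + 3/125*0/1, 21/125 + 3/125*1/5) = [21/125, 108/625)
  'b': [21/125 + 3/125*1/5, 21/125 + 3/125*4/5) = [108/625, 117/625)
  'a': [21/125 + 3/125*4/5, 21/125 + 3/125*1/1) = [117/625, 24/125) <- contains code 237/1250
  emit 'a', narrow to [117/625, 24/125)

Answer: faba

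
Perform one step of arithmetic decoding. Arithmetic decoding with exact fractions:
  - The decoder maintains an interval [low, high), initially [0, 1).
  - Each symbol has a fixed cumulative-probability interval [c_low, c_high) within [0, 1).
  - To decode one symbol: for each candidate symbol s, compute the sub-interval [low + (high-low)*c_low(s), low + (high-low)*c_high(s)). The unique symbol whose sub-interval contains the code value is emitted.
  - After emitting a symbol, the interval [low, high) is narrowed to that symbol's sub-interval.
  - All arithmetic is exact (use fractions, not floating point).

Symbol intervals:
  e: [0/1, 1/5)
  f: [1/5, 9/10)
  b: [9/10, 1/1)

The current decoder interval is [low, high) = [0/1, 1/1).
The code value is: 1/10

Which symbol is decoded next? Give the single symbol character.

Interval width = high − low = 1/1 − 0/1 = 1/1
Scaled code = (code − low) / width = (1/10 − 0/1) / 1/1 = 1/10
  e: [0/1, 1/5) ← scaled code falls here ✓
  f: [1/5, 9/10) 
  b: [9/10, 1/1) 

Answer: e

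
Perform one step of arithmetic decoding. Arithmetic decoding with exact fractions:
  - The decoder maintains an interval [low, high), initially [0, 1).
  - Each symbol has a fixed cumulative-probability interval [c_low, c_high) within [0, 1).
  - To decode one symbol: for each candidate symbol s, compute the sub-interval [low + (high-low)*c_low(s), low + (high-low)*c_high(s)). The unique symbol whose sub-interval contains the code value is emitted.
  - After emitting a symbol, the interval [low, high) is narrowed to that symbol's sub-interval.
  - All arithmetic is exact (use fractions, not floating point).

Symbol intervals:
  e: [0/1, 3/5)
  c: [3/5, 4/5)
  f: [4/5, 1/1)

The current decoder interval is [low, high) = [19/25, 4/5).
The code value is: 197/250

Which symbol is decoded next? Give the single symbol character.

Interval width = high − low = 4/5 − 19/25 = 1/25
Scaled code = (code − low) / width = (197/250 − 19/25) / 1/25 = 7/10
  e: [0/1, 3/5) 
  c: [3/5, 4/5) ← scaled code falls here ✓
  f: [4/5, 1/1) 

Answer: c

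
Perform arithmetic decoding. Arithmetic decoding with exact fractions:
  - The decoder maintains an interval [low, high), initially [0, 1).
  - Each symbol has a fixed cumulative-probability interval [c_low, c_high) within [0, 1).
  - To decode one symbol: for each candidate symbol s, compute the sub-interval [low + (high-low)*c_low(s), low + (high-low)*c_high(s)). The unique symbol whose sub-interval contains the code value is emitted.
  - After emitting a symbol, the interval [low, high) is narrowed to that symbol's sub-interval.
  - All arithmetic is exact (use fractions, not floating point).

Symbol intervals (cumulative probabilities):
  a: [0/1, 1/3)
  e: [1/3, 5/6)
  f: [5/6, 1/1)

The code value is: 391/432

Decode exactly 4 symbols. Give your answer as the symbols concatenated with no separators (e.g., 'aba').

Step 1: interval [0/1, 1/1), width = 1/1 - 0/1 = 1/1
  'a': [0/1 + 1/1*0/1, 0/1 + 1/1*1/3) = [0/1, 1/3)
  'e': [0/1 + 1/1*1/3, 0/1 + 1/1*5/6) = [1/3, 5/6)
  'f': [0/1 + 1/1*5/6, 0/1 + 1/1*1/1) = [5/6, 1/1) <- contains code 391/432
  emit 'f', narrow to [5/6, 1/1)
Step 2: interval [5/6, 1/1), width = 1/1 - 5/6 = 1/6
  'a': [5/6 + 1/6*0/1, 5/6 + 1/6*1/3) = [5/6, 8/9)
  'e': [5/6 + 1/6*1/3, 5/6 + 1/6*5/6) = [8/9, 35/36) <- contains code 391/432
  'f': [5/6 + 1/6*5/6, 5/6 + 1/6*1/1) = [35/36, 1/1)
  emit 'e', narrow to [8/9, 35/36)
Step 3: interval [8/9, 35/36), width = 35/36 - 8/9 = 1/12
  'a': [8/9 + 1/12*0/1, 8/9 + 1/12*1/3) = [8/9, 11/12) <- contains code 391/432
  'e': [8/9 + 1/12*1/3, 8/9 + 1/12*5/6) = [11/12, 23/24)
  'f': [8/9 + 1/12*5/6, 8/9 + 1/12*1/1) = [23/24, 35/36)
  emit 'a', narrow to [8/9, 11/12)
Step 4: interval [8/9, 11/12), width = 11/12 - 8/9 = 1/36
  'a': [8/9 + 1/36*0/1, 8/9 + 1/36*1/3) = [8/9, 97/108)
  'e': [8/9 + 1/36*1/3, 8/9 + 1/36*5/6) = [97/108, 197/216) <- contains code 391/432
  'f': [8/9 + 1/36*5/6, 8/9 + 1/36*1/1) = [197/216, 11/12)
  emit 'e', narrow to [97/108, 197/216)

Answer: feae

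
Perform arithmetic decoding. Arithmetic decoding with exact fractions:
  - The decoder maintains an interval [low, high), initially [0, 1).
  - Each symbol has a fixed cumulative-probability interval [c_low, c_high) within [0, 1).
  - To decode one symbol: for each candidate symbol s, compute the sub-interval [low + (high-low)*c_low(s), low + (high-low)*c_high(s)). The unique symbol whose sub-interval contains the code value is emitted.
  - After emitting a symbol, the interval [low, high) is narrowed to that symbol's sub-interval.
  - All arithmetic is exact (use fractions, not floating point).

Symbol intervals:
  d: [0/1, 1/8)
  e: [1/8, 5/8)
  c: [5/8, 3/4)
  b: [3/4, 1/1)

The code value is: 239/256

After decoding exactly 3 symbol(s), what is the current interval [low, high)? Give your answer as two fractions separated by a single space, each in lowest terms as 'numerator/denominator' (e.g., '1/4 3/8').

Step 1: interval [0/1, 1/1), width = 1/1 - 0/1 = 1/1
  'd': [0/1 + 1/1*0/1, 0/1 + 1/1*1/8) = [0/1, 1/8)
  'e': [0/1 + 1/1*1/8, 0/1 + 1/1*5/8) = [1/8, 5/8)
  'c': [0/1 + 1/1*5/8, 0/1 + 1/1*3/4) = [5/8, 3/4)
  'b': [0/1 + 1/1*3/4, 0/1 + 1/1*1/1) = [3/4, 1/1) <- contains code 239/256
  emit 'b', narrow to [3/4, 1/1)
Step 2: interval [3/4, 1/1), width = 1/1 - 3/4 = 1/4
  'd': [3/4 + 1/4*0/1, 3/4 + 1/4*1/8) = [3/4, 25/32)
  'e': [3/4 + 1/4*1/8, 3/4 + 1/4*5/8) = [25/32, 29/32)
  'c': [3/4 + 1/4*5/8, 3/4 + 1/4*3/4) = [29/32, 15/16) <- contains code 239/256
  'b': [3/4 + 1/4*3/4, 3/4 + 1/4*1/1) = [15/16, 1/1)
  emit 'c', narrow to [29/32, 15/16)
Step 3: interval [29/32, 15/16), width = 15/16 - 29/32 = 1/32
  'd': [29/32 + 1/32*0/1, 29/32 + 1/32*1/8) = [29/32, 233/256)
  'e': [29/32 + 1/32*1/8, 29/32 + 1/32*5/8) = [233/256, 237/256)
  'c': [29/32 + 1/32*5/8, 29/32 + 1/32*3/4) = [237/256, 119/128)
  'b': [29/32 + 1/32*3/4, 29/32 + 1/32*1/1) = [119/128, 15/16) <- contains code 239/256
  emit 'b', narrow to [119/128, 15/16)

Answer: 119/128 15/16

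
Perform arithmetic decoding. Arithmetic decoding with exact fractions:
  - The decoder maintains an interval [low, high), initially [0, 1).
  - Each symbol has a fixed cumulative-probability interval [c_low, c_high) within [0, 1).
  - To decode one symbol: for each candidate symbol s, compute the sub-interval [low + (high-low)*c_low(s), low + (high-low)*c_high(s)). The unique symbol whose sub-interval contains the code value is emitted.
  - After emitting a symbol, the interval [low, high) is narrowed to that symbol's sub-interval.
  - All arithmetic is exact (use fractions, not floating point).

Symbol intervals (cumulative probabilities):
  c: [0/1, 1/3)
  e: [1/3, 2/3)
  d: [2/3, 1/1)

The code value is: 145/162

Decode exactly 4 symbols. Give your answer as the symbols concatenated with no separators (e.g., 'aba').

Step 1: interval [0/1, 1/1), width = 1/1 - 0/1 = 1/1
  'c': [0/1 + 1/1*0/1, 0/1 + 1/1*1/3) = [0/1, 1/3)
  'e': [0/1 + 1/1*1/3, 0/1 + 1/1*2/3) = [1/3, 2/3)
  'd': [0/1 + 1/1*2/3, 0/1 + 1/1*1/1) = [2/3, 1/1) <- contains code 145/162
  emit 'd', narrow to [2/3, 1/1)
Step 2: interval [2/3, 1/1), width = 1/1 - 2/3 = 1/3
  'c': [2/3 + 1/3*0/1, 2/3 + 1/3*1/3) = [2/3, 7/9)
  'e': [2/3 + 1/3*1/3, 2/3 + 1/3*2/3) = [7/9, 8/9)
  'd': [2/3 + 1/3*2/3, 2/3 + 1/3*1/1) = [8/9, 1/1) <- contains code 145/162
  emit 'd', narrow to [8/9, 1/1)
Step 3: interval [8/9, 1/1), width = 1/1 - 8/9 = 1/9
  'c': [8/9 + 1/9*0/1, 8/9 + 1/9*1/3) = [8/9, 25/27) <- contains code 145/162
  'e': [8/9 + 1/9*1/3, 8/9 + 1/9*2/3) = [25/27, 26/27)
  'd': [8/9 + 1/9*2/3, 8/9 + 1/9*1/1) = [26/27, 1/1)
  emit 'c', narrow to [8/9, 25/27)
Step 4: interval [8/9, 25/27), width = 25/27 - 8/9 = 1/27
  'c': [8/9 + 1/27*0/1, 8/9 + 1/27*1/3) = [8/9, 73/81) <- contains code 145/162
  'e': [8/9 + 1/27*1/3, 8/9 + 1/27*2/3) = [73/81, 74/81)
  'd': [8/9 + 1/27*2/3, 8/9 + 1/27*1/1) = [74/81, 25/27)
  emit 'c', narrow to [8/9, 73/81)

Answer: ddcc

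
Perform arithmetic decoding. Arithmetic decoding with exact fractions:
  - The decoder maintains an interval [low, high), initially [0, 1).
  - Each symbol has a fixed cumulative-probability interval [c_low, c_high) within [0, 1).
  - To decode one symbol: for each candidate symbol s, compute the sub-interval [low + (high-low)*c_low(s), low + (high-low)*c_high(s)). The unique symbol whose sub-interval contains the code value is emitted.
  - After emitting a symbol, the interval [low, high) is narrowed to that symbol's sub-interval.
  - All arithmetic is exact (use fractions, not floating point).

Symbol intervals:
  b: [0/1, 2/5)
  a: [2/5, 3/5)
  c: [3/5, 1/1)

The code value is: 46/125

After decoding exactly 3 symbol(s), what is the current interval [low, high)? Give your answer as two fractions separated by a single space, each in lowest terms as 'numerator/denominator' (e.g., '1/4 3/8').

Answer: 42/125 2/5

Derivation:
Step 1: interval [0/1, 1/1), width = 1/1 - 0/1 = 1/1
  'b': [0/1 + 1/1*0/1, 0/1 + 1/1*2/5) = [0/1, 2/5) <- contains code 46/125
  'a': [0/1 + 1/1*2/5, 0/1 + 1/1*3/5) = [2/5, 3/5)
  'c': [0/1 + 1/1*3/5, 0/1 + 1/1*1/1) = [3/5, 1/1)
  emit 'b', narrow to [0/1, 2/5)
Step 2: interval [0/1, 2/5), width = 2/5 - 0/1 = 2/5
  'b': [0/1 + 2/5*0/1, 0/1 + 2/5*2/5) = [0/1, 4/25)
  'a': [0/1 + 2/5*2/5, 0/1 + 2/5*3/5) = [4/25, 6/25)
  'c': [0/1 + 2/5*3/5, 0/1 + 2/5*1/1) = [6/25, 2/5) <- contains code 46/125
  emit 'c', narrow to [6/25, 2/5)
Step 3: interval [6/25, 2/5), width = 2/5 - 6/25 = 4/25
  'b': [6/25 + 4/25*0/1, 6/25 + 4/25*2/5) = [6/25, 38/125)
  'a': [6/25 + 4/25*2/5, 6/25 + 4/25*3/5) = [38/125, 42/125)
  'c': [6/25 + 4/25*3/5, 6/25 + 4/25*1/1) = [42/125, 2/5) <- contains code 46/125
  emit 'c', narrow to [42/125, 2/5)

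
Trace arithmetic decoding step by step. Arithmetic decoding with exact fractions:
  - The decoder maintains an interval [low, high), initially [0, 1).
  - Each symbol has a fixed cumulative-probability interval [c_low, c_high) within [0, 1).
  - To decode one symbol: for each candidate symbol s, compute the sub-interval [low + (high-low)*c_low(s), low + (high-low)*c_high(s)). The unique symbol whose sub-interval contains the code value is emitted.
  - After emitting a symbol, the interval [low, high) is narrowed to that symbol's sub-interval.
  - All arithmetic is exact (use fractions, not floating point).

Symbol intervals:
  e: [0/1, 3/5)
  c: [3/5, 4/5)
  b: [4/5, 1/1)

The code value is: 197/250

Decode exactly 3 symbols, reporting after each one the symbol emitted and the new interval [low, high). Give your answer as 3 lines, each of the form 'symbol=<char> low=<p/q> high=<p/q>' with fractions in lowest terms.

Answer: symbol=c low=3/5 high=4/5
symbol=b low=19/25 high=4/5
symbol=c low=98/125 high=99/125

Derivation:
Step 1: interval [0/1, 1/1), width = 1/1 - 0/1 = 1/1
  'e': [0/1 + 1/1*0/1, 0/1 + 1/1*3/5) = [0/1, 3/5)
  'c': [0/1 + 1/1*3/5, 0/1 + 1/1*4/5) = [3/5, 4/5) <- contains code 197/250
  'b': [0/1 + 1/1*4/5, 0/1 + 1/1*1/1) = [4/5, 1/1)
  emit 'c', narrow to [3/5, 4/5)
Step 2: interval [3/5, 4/5), width = 4/5 - 3/5 = 1/5
  'e': [3/5 + 1/5*0/1, 3/5 + 1/5*3/5) = [3/5, 18/25)
  'c': [3/5 + 1/5*3/5, 3/5 + 1/5*4/5) = [18/25, 19/25)
  'b': [3/5 + 1/5*4/5, 3/5 + 1/5*1/1) = [19/25, 4/5) <- contains code 197/250
  emit 'b', narrow to [19/25, 4/5)
Step 3: interval [19/25, 4/5), width = 4/5 - 19/25 = 1/25
  'e': [19/25 + 1/25*0/1, 19/25 + 1/25*3/5) = [19/25, 98/125)
  'c': [19/25 + 1/25*3/5, 19/25 + 1/25*4/5) = [98/125, 99/125) <- contains code 197/250
  'b': [19/25 + 1/25*4/5, 19/25 + 1/25*1/1) = [99/125, 4/5)
  emit 'c', narrow to [98/125, 99/125)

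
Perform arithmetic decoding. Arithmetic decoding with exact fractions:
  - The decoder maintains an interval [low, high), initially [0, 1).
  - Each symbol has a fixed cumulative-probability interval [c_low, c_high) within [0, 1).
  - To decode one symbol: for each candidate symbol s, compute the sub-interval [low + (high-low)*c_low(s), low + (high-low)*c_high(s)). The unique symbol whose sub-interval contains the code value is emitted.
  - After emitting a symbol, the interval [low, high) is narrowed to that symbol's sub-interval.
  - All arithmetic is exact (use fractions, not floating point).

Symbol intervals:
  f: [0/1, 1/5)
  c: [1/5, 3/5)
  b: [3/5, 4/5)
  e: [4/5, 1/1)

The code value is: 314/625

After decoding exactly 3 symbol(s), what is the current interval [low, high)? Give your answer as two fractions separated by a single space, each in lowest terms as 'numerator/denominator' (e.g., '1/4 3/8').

Answer: 61/125 63/125

Derivation:
Step 1: interval [0/1, 1/1), width = 1/1 - 0/1 = 1/1
  'f': [0/1 + 1/1*0/1, 0/1 + 1/1*1/5) = [0/1, 1/5)
  'c': [0/1 + 1/1*1/5, 0/1 + 1/1*3/5) = [1/5, 3/5) <- contains code 314/625
  'b': [0/1 + 1/1*3/5, 0/1 + 1/1*4/5) = [3/5, 4/5)
  'e': [0/1 + 1/1*4/5, 0/1 + 1/1*1/1) = [4/5, 1/1)
  emit 'c', narrow to [1/5, 3/5)
Step 2: interval [1/5, 3/5), width = 3/5 - 1/5 = 2/5
  'f': [1/5 + 2/5*0/1, 1/5 + 2/5*1/5) = [1/5, 7/25)
  'c': [1/5 + 2/5*1/5, 1/5 + 2/5*3/5) = [7/25, 11/25)
  'b': [1/5 + 2/5*3/5, 1/5 + 2/5*4/5) = [11/25, 13/25) <- contains code 314/625
  'e': [1/5 + 2/5*4/5, 1/5 + 2/5*1/1) = [13/25, 3/5)
  emit 'b', narrow to [11/25, 13/25)
Step 3: interval [11/25, 13/25), width = 13/25 - 11/25 = 2/25
  'f': [11/25 + 2/25*0/1, 11/25 + 2/25*1/5) = [11/25, 57/125)
  'c': [11/25 + 2/25*1/5, 11/25 + 2/25*3/5) = [57/125, 61/125)
  'b': [11/25 + 2/25*3/5, 11/25 + 2/25*4/5) = [61/125, 63/125) <- contains code 314/625
  'e': [11/25 + 2/25*4/5, 11/25 + 2/25*1/1) = [63/125, 13/25)
  emit 'b', narrow to [61/125, 63/125)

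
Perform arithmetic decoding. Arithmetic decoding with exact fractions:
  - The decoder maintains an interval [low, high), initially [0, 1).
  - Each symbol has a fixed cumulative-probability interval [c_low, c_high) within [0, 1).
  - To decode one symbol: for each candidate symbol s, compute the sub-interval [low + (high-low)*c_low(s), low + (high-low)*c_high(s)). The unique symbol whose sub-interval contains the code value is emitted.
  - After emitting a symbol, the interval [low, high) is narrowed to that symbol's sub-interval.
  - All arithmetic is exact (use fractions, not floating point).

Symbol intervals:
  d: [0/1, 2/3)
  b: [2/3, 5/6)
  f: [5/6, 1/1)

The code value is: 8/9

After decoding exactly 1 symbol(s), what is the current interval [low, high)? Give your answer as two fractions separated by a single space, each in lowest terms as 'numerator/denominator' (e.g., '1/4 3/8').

Step 1: interval [0/1, 1/1), width = 1/1 - 0/1 = 1/1
  'd': [0/1 + 1/1*0/1, 0/1 + 1/1*2/3) = [0/1, 2/3)
  'b': [0/1 + 1/1*2/3, 0/1 + 1/1*5/6) = [2/3, 5/6)
  'f': [0/1 + 1/1*5/6, 0/1 + 1/1*1/1) = [5/6, 1/1) <- contains code 8/9
  emit 'f', narrow to [5/6, 1/1)

Answer: 5/6 1/1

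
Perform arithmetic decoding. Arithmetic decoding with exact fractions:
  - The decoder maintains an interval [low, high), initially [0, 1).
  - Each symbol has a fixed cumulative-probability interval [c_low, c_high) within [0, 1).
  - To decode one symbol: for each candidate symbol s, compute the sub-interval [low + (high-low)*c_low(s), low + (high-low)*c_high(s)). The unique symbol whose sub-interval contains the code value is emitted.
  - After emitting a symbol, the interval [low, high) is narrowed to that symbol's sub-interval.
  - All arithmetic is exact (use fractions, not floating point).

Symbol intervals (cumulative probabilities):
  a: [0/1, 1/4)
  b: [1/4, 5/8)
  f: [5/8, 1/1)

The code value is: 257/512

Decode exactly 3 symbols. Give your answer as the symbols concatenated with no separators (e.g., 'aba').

Answer: bfa

Derivation:
Step 1: interval [0/1, 1/1), width = 1/1 - 0/1 = 1/1
  'a': [0/1 + 1/1*0/1, 0/1 + 1/1*1/4) = [0/1, 1/4)
  'b': [0/1 + 1/1*1/4, 0/1 + 1/1*5/8) = [1/4, 5/8) <- contains code 257/512
  'f': [0/1 + 1/1*5/8, 0/1 + 1/1*1/1) = [5/8, 1/1)
  emit 'b', narrow to [1/4, 5/8)
Step 2: interval [1/4, 5/8), width = 5/8 - 1/4 = 3/8
  'a': [1/4 + 3/8*0/1, 1/4 + 3/8*1/4) = [1/4, 11/32)
  'b': [1/4 + 3/8*1/4, 1/4 + 3/8*5/8) = [11/32, 31/64)
  'f': [1/4 + 3/8*5/8, 1/4 + 3/8*1/1) = [31/64, 5/8) <- contains code 257/512
  emit 'f', narrow to [31/64, 5/8)
Step 3: interval [31/64, 5/8), width = 5/8 - 31/64 = 9/64
  'a': [31/64 + 9/64*0/1, 31/64 + 9/64*1/4) = [31/64, 133/256) <- contains code 257/512
  'b': [31/64 + 9/64*1/4, 31/64 + 9/64*5/8) = [133/256, 293/512)
  'f': [31/64 + 9/64*5/8, 31/64 + 9/64*1/1) = [293/512, 5/8)
  emit 'a', narrow to [31/64, 133/256)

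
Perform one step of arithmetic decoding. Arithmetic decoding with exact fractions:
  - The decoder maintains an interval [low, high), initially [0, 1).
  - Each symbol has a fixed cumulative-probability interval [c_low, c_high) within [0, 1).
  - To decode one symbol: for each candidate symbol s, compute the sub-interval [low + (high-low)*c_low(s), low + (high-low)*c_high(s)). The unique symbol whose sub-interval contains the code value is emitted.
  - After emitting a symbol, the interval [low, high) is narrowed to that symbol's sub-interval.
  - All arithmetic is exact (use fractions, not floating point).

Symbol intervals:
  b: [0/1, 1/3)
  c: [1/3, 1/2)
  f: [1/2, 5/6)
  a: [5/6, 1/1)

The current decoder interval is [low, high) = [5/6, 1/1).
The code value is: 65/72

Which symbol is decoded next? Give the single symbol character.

Interval width = high − low = 1/1 − 5/6 = 1/6
Scaled code = (code − low) / width = (65/72 − 5/6) / 1/6 = 5/12
  b: [0/1, 1/3) 
  c: [1/3, 1/2) ← scaled code falls here ✓
  f: [1/2, 5/6) 
  a: [5/6, 1/1) 

Answer: c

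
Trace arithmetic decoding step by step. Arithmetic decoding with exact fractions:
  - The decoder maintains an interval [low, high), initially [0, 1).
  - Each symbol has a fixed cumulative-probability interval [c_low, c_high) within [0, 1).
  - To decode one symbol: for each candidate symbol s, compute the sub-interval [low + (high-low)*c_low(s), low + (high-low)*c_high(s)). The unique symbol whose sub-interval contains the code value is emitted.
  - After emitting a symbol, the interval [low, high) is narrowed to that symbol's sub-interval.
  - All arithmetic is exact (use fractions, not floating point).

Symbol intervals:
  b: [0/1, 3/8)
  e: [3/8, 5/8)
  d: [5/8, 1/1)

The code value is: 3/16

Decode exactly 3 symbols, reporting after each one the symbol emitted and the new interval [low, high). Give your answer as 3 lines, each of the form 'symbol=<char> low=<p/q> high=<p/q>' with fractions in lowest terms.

Step 1: interval [0/1, 1/1), width = 1/1 - 0/1 = 1/1
  'b': [0/1 + 1/1*0/1, 0/1 + 1/1*3/8) = [0/1, 3/8) <- contains code 3/16
  'e': [0/1 + 1/1*3/8, 0/1 + 1/1*5/8) = [3/8, 5/8)
  'd': [0/1 + 1/1*5/8, 0/1 + 1/1*1/1) = [5/8, 1/1)
  emit 'b', narrow to [0/1, 3/8)
Step 2: interval [0/1, 3/8), width = 3/8 - 0/1 = 3/8
  'b': [0/1 + 3/8*0/1, 0/1 + 3/8*3/8) = [0/1, 9/64)
  'e': [0/1 + 3/8*3/8, 0/1 + 3/8*5/8) = [9/64, 15/64) <- contains code 3/16
  'd': [0/1 + 3/8*5/8, 0/1 + 3/8*1/1) = [15/64, 3/8)
  emit 'e', narrow to [9/64, 15/64)
Step 3: interval [9/64, 15/64), width = 15/64 - 9/64 = 3/32
  'b': [9/64 + 3/32*0/1, 9/64 + 3/32*3/8) = [9/64, 45/256)
  'e': [9/64 + 3/32*3/8, 9/64 + 3/32*5/8) = [45/256, 51/256) <- contains code 3/16
  'd': [9/64 + 3/32*5/8, 9/64 + 3/32*1/1) = [51/256, 15/64)
  emit 'e', narrow to [45/256, 51/256)

Answer: symbol=b low=0/1 high=3/8
symbol=e low=9/64 high=15/64
symbol=e low=45/256 high=51/256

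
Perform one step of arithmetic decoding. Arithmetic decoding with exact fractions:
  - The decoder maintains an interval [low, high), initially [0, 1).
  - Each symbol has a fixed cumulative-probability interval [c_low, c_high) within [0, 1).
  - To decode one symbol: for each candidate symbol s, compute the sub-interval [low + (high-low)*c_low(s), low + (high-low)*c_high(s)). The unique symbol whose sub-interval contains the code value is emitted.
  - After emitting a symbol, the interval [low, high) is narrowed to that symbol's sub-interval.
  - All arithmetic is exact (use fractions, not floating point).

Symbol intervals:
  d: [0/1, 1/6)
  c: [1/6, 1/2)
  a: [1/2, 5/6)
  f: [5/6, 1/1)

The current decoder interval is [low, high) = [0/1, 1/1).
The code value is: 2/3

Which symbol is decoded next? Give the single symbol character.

Interval width = high − low = 1/1 − 0/1 = 1/1
Scaled code = (code − low) / width = (2/3 − 0/1) / 1/1 = 2/3
  d: [0/1, 1/6) 
  c: [1/6, 1/2) 
  a: [1/2, 5/6) ← scaled code falls here ✓
  f: [5/6, 1/1) 

Answer: a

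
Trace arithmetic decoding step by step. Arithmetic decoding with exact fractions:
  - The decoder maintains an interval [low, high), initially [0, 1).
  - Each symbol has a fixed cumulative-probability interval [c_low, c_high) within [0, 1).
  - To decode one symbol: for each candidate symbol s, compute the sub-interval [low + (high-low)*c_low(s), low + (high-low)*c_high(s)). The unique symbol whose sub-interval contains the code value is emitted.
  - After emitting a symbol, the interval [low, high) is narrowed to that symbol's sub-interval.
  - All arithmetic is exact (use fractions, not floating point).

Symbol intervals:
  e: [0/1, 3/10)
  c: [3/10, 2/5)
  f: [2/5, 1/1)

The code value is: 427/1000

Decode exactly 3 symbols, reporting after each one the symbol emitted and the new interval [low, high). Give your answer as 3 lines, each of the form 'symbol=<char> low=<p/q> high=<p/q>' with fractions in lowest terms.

Step 1: interval [0/1, 1/1), width = 1/1 - 0/1 = 1/1
  'e': [0/1 + 1/1*0/1, 0/1 + 1/1*3/10) = [0/1, 3/10)
  'c': [0/1 + 1/1*3/10, 0/1 + 1/1*2/5) = [3/10, 2/5)
  'f': [0/1 + 1/1*2/5, 0/1 + 1/1*1/1) = [2/5, 1/1) <- contains code 427/1000
  emit 'f', narrow to [2/5, 1/1)
Step 2: interval [2/5, 1/1), width = 1/1 - 2/5 = 3/5
  'e': [2/5 + 3/5*0/1, 2/5 + 3/5*3/10) = [2/5, 29/50) <- contains code 427/1000
  'c': [2/5 + 3/5*3/10, 2/5 + 3/5*2/5) = [29/50, 16/25)
  'f': [2/5 + 3/5*2/5, 2/5 + 3/5*1/1) = [16/25, 1/1)
  emit 'e', narrow to [2/5, 29/50)
Step 3: interval [2/5, 29/50), width = 29/50 - 2/5 = 9/50
  'e': [2/5 + 9/50*0/1, 2/5 + 9/50*3/10) = [2/5, 227/500) <- contains code 427/1000
  'c': [2/5 + 9/50*3/10, 2/5 + 9/50*2/5) = [227/500, 59/125)
  'f': [2/5 + 9/50*2/5, 2/5 + 9/50*1/1) = [59/125, 29/50)
  emit 'e', narrow to [2/5, 227/500)

Answer: symbol=f low=2/5 high=1/1
symbol=e low=2/5 high=29/50
symbol=e low=2/5 high=227/500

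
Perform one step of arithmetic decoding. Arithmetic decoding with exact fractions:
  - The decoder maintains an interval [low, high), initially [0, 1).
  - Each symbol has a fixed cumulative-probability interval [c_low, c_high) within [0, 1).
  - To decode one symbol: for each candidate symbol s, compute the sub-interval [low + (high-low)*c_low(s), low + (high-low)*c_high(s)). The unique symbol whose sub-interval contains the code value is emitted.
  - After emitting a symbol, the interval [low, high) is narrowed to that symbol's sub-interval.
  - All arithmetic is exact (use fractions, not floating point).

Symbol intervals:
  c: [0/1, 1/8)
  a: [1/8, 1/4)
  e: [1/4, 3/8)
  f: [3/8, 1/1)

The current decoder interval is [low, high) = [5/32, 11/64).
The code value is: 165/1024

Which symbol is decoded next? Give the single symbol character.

Interval width = high − low = 11/64 − 5/32 = 1/64
Scaled code = (code − low) / width = (165/1024 − 5/32) / 1/64 = 5/16
  c: [0/1, 1/8) 
  a: [1/8, 1/4) 
  e: [1/4, 3/8) ← scaled code falls here ✓
  f: [3/8, 1/1) 

Answer: e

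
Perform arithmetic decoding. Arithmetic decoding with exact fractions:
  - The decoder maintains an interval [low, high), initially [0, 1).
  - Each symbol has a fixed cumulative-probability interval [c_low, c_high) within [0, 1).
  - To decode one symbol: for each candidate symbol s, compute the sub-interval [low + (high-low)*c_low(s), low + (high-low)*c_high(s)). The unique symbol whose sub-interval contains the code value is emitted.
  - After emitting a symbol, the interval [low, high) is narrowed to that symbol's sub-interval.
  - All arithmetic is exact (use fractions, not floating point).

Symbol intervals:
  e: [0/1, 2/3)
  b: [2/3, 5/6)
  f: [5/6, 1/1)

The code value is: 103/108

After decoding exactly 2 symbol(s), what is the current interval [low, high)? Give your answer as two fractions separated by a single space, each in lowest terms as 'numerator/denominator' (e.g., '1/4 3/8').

Answer: 17/18 35/36

Derivation:
Step 1: interval [0/1, 1/1), width = 1/1 - 0/1 = 1/1
  'e': [0/1 + 1/1*0/1, 0/1 + 1/1*2/3) = [0/1, 2/3)
  'b': [0/1 + 1/1*2/3, 0/1 + 1/1*5/6) = [2/3, 5/6)
  'f': [0/1 + 1/1*5/6, 0/1 + 1/1*1/1) = [5/6, 1/1) <- contains code 103/108
  emit 'f', narrow to [5/6, 1/1)
Step 2: interval [5/6, 1/1), width = 1/1 - 5/6 = 1/6
  'e': [5/6 + 1/6*0/1, 5/6 + 1/6*2/3) = [5/6, 17/18)
  'b': [5/6 + 1/6*2/3, 5/6 + 1/6*5/6) = [17/18, 35/36) <- contains code 103/108
  'f': [5/6 + 1/6*5/6, 5/6 + 1/6*1/1) = [35/36, 1/1)
  emit 'b', narrow to [17/18, 35/36)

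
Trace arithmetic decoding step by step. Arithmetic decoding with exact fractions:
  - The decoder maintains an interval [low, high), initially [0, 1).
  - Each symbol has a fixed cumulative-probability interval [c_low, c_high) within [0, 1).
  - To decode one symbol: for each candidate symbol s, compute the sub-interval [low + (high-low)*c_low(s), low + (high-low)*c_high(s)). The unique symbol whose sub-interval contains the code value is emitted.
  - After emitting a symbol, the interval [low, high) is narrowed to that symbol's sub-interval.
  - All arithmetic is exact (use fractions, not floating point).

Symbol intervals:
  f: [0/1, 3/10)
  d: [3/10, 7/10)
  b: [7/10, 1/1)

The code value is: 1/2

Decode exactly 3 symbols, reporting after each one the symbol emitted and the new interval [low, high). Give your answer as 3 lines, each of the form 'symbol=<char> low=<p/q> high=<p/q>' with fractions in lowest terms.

Step 1: interval [0/1, 1/1), width = 1/1 - 0/1 = 1/1
  'f': [0/1 + 1/1*0/1, 0/1 + 1/1*3/10) = [0/1, 3/10)
  'd': [0/1 + 1/1*3/10, 0/1 + 1/1*7/10) = [3/10, 7/10) <- contains code 1/2
  'b': [0/1 + 1/1*7/10, 0/1 + 1/1*1/1) = [7/10, 1/1)
  emit 'd', narrow to [3/10, 7/10)
Step 2: interval [3/10, 7/10), width = 7/10 - 3/10 = 2/5
  'f': [3/10 + 2/5*0/1, 3/10 + 2/5*3/10) = [3/10, 21/50)
  'd': [3/10 + 2/5*3/10, 3/10 + 2/5*7/10) = [21/50, 29/50) <- contains code 1/2
  'b': [3/10 + 2/5*7/10, 3/10 + 2/5*1/1) = [29/50, 7/10)
  emit 'd', narrow to [21/50, 29/50)
Step 3: interval [21/50, 29/50), width = 29/50 - 21/50 = 4/25
  'f': [21/50 + 4/25*0/1, 21/50 + 4/25*3/10) = [21/50, 117/250)
  'd': [21/50 + 4/25*3/10, 21/50 + 4/25*7/10) = [117/250, 133/250) <- contains code 1/2
  'b': [21/50 + 4/25*7/10, 21/50 + 4/25*1/1) = [133/250, 29/50)
  emit 'd', narrow to [117/250, 133/250)

Answer: symbol=d low=3/10 high=7/10
symbol=d low=21/50 high=29/50
symbol=d low=117/250 high=133/250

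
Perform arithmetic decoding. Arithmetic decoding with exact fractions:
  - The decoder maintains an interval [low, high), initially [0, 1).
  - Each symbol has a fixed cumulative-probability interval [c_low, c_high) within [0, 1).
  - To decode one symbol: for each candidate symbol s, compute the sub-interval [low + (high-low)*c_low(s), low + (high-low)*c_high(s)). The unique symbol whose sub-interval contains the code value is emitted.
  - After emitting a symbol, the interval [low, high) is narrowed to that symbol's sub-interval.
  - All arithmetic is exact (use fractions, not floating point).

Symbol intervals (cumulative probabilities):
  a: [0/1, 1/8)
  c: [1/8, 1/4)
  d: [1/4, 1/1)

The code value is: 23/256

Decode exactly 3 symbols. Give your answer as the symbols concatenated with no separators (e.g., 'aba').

Step 1: interval [0/1, 1/1), width = 1/1 - 0/1 = 1/1
  'a': [0/1 + 1/1*0/1, 0/1 + 1/1*1/8) = [0/1, 1/8) <- contains code 23/256
  'c': [0/1 + 1/1*1/8, 0/1 + 1/1*1/4) = [1/8, 1/4)
  'd': [0/1 + 1/1*1/4, 0/1 + 1/1*1/1) = [1/4, 1/1)
  emit 'a', narrow to [0/1, 1/8)
Step 2: interval [0/1, 1/8), width = 1/8 - 0/1 = 1/8
  'a': [0/1 + 1/8*0/1, 0/1 + 1/8*1/8) = [0/1, 1/64)
  'c': [0/1 + 1/8*1/8, 0/1 + 1/8*1/4) = [1/64, 1/32)
  'd': [0/1 + 1/8*1/4, 0/1 + 1/8*1/1) = [1/32, 1/8) <- contains code 23/256
  emit 'd', narrow to [1/32, 1/8)
Step 3: interval [1/32, 1/8), width = 1/8 - 1/32 = 3/32
  'a': [1/32 + 3/32*0/1, 1/32 + 3/32*1/8) = [1/32, 11/256)
  'c': [1/32 + 3/32*1/8, 1/32 + 3/32*1/4) = [11/256, 7/128)
  'd': [1/32 + 3/32*1/4, 1/32 + 3/32*1/1) = [7/128, 1/8) <- contains code 23/256
  emit 'd', narrow to [7/128, 1/8)

Answer: add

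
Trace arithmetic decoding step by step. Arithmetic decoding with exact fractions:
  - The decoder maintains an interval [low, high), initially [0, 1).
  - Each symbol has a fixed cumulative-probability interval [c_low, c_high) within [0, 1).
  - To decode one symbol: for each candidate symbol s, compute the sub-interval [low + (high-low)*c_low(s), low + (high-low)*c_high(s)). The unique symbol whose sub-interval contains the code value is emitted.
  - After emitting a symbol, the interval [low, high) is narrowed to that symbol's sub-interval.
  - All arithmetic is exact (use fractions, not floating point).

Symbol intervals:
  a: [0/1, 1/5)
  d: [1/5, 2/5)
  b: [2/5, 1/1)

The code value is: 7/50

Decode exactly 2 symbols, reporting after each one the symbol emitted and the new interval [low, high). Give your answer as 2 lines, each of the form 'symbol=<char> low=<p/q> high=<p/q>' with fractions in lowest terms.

Answer: symbol=a low=0/1 high=1/5
symbol=b low=2/25 high=1/5

Derivation:
Step 1: interval [0/1, 1/1), width = 1/1 - 0/1 = 1/1
  'a': [0/1 + 1/1*0/1, 0/1 + 1/1*1/5) = [0/1, 1/5) <- contains code 7/50
  'd': [0/1 + 1/1*1/5, 0/1 + 1/1*2/5) = [1/5, 2/5)
  'b': [0/1 + 1/1*2/5, 0/1 + 1/1*1/1) = [2/5, 1/1)
  emit 'a', narrow to [0/1, 1/5)
Step 2: interval [0/1, 1/5), width = 1/5 - 0/1 = 1/5
  'a': [0/1 + 1/5*0/1, 0/1 + 1/5*1/5) = [0/1, 1/25)
  'd': [0/1 + 1/5*1/5, 0/1 + 1/5*2/5) = [1/25, 2/25)
  'b': [0/1 + 1/5*2/5, 0/1 + 1/5*1/1) = [2/25, 1/5) <- contains code 7/50
  emit 'b', narrow to [2/25, 1/5)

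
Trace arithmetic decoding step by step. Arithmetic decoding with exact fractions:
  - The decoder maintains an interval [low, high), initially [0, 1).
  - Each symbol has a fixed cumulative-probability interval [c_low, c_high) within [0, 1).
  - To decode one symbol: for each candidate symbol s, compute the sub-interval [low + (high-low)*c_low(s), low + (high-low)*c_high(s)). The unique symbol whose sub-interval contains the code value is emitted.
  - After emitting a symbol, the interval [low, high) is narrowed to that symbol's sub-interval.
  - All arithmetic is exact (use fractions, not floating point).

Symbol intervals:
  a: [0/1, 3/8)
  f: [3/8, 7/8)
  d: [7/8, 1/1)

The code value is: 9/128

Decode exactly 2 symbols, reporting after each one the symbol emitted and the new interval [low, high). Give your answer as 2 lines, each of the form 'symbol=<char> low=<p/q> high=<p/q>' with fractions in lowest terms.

Answer: symbol=a low=0/1 high=3/8
symbol=a low=0/1 high=9/64

Derivation:
Step 1: interval [0/1, 1/1), width = 1/1 - 0/1 = 1/1
  'a': [0/1 + 1/1*0/1, 0/1 + 1/1*3/8) = [0/1, 3/8) <- contains code 9/128
  'f': [0/1 + 1/1*3/8, 0/1 + 1/1*7/8) = [3/8, 7/8)
  'd': [0/1 + 1/1*7/8, 0/1 + 1/1*1/1) = [7/8, 1/1)
  emit 'a', narrow to [0/1, 3/8)
Step 2: interval [0/1, 3/8), width = 3/8 - 0/1 = 3/8
  'a': [0/1 + 3/8*0/1, 0/1 + 3/8*3/8) = [0/1, 9/64) <- contains code 9/128
  'f': [0/1 + 3/8*3/8, 0/1 + 3/8*7/8) = [9/64, 21/64)
  'd': [0/1 + 3/8*7/8, 0/1 + 3/8*1/1) = [21/64, 3/8)
  emit 'a', narrow to [0/1, 9/64)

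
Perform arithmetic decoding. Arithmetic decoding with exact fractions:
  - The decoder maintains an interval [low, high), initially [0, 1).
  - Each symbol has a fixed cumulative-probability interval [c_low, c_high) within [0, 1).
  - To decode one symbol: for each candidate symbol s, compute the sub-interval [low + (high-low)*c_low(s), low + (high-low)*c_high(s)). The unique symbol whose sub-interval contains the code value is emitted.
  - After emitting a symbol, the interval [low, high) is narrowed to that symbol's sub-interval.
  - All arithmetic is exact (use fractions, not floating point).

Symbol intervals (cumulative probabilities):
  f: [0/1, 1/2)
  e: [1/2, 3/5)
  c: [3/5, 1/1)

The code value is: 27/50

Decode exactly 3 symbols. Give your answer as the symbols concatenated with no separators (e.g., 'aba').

Answer: efc

Derivation:
Step 1: interval [0/1, 1/1), width = 1/1 - 0/1 = 1/1
  'f': [0/1 + 1/1*0/1, 0/1 + 1/1*1/2) = [0/1, 1/2)
  'e': [0/1 + 1/1*1/2, 0/1 + 1/1*3/5) = [1/2, 3/5) <- contains code 27/50
  'c': [0/1 + 1/1*3/5, 0/1 + 1/1*1/1) = [3/5, 1/1)
  emit 'e', narrow to [1/2, 3/5)
Step 2: interval [1/2, 3/5), width = 3/5 - 1/2 = 1/10
  'f': [1/2 + 1/10*0/1, 1/2 + 1/10*1/2) = [1/2, 11/20) <- contains code 27/50
  'e': [1/2 + 1/10*1/2, 1/2 + 1/10*3/5) = [11/20, 14/25)
  'c': [1/2 + 1/10*3/5, 1/2 + 1/10*1/1) = [14/25, 3/5)
  emit 'f', narrow to [1/2, 11/20)
Step 3: interval [1/2, 11/20), width = 11/20 - 1/2 = 1/20
  'f': [1/2 + 1/20*0/1, 1/2 + 1/20*1/2) = [1/2, 21/40)
  'e': [1/2 + 1/20*1/2, 1/2 + 1/20*3/5) = [21/40, 53/100)
  'c': [1/2 + 1/20*3/5, 1/2 + 1/20*1/1) = [53/100, 11/20) <- contains code 27/50
  emit 'c', narrow to [53/100, 11/20)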